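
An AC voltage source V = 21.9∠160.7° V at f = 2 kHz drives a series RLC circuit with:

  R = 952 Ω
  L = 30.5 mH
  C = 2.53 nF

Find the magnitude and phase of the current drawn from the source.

Step 1 — Angular frequency: ω = 2π·f = 2π·2000 = 1.257e+04 rad/s.
Step 2 — Component impedances:
  R: Z = R = 952 Ω
  L: Z = jωL = j·1.257e+04·0.0305 = 0 + j383.3 Ω
  C: Z = 1/(jωC) = -j/(ω·C) = 0 - j3.145e+04 Ω
Step 3 — Series combination: Z_total = R + L + C = 952 - j3.107e+04 Ω = 3.108e+04∠-88.2° Ω.
Step 4 — Source phasor: V = 21.9∠160.7° V = -20.67 + j7.238 V.
Step 5 — Ohm's law: I = V / Z_total = (-20.67 + j7.238) / (952 - j3.107e+04) = -0.0002531 - j0.0006575 A.
Step 6 — Convert to polar: |I| = 0.0007045 A, ∠I = -111.1°.

I = 0.0007045∠-111.1° A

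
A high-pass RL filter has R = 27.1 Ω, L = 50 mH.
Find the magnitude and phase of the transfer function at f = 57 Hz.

Step 1 — Angular frequency: ω = 2π·57 = 358.1 rad/s.
Step 2 — Transfer function: H(jω) = jωL/(R + jωL).
Step 3 — Numerator jωL = j·17.91; denominator R + jωL = 27.1 + j17.91.
Step 4 — H = 0.3039 + j0.46.
Step 5 — Magnitude: |H| = 0.5513 (-5.2 dB); phase: φ = 56.5°.

|H| = 0.5513 (-5.2 dB), φ = 56.5°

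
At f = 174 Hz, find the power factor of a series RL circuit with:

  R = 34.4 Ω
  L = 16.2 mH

Step 1 — Angular frequency: ω = 2π·f = 2π·174 = 1093 rad/s.
Step 2 — Component impedances:
  R: Z = R = 34.4 Ω
  L: Z = jωL = j·1093·0.0162 = 0 + j17.71 Ω
Step 3 — Series combination: Z_total = R + L = 34.4 + j17.71 Ω = 38.69∠27.2° Ω.
Step 4 — Power factor: PF = cos(φ) = Re(Z)/|Z| = 34.4/38.69 = 0.8891.
Step 5 — Type: Im(Z) = 17.71 ⇒ lagging (phase φ = 27.2°).

PF = 0.8891 (lagging, φ = 27.2°)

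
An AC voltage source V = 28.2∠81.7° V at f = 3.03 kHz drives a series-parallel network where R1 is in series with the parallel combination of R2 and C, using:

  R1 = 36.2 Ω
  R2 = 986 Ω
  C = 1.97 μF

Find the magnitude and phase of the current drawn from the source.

Step 1 — Angular frequency: ω = 2π·f = 2π·3030 = 1.904e+04 rad/s.
Step 2 — Component impedances:
  R1: Z = R = 36.2 Ω
  R2: Z = R = 986 Ω
  C: Z = 1/(jωC) = -j/(ω·C) = 0 - j26.66 Ω
Step 3 — Parallel branch: R2 || C = 1/(1/R2 + 1/C) = 0.7205 - j26.64 Ω.
Step 4 — Series with R1: Z_total = R1 + (R2 || C) = 36.92 - j26.64 Ω = 45.53∠-35.8° Ω.
Step 5 — Source phasor: V = 28.2∠81.7° V = 4.071 + j27.9 V.
Step 6 — Ohm's law: I = V / Z_total = (4.071 + j27.9) / (36.92 - j26.64) = -0.2861 + j0.5493 A.
Step 7 — Convert to polar: |I| = 0.6194 A, ∠I = 117.5°.

I = 0.6194∠117.5° A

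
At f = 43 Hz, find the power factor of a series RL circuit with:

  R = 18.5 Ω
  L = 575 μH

Step 1 — Angular frequency: ω = 2π·f = 2π·43 = 270.2 rad/s.
Step 2 — Component impedances:
  R: Z = R = 18.5 Ω
  L: Z = jωL = j·270.2·0.000575 = 0 + j0.1554 Ω
Step 3 — Series combination: Z_total = R + L = 18.5 + j0.1554 Ω = 18.5∠0.5° Ω.
Step 4 — Power factor: PF = cos(φ) = Re(Z)/|Z| = 18.5/18.5 = 1.
Step 5 — Type: Im(Z) = 0.1554 ⇒ lagging (phase φ = 0.5°).

PF = 1 (lagging, φ = 0.5°)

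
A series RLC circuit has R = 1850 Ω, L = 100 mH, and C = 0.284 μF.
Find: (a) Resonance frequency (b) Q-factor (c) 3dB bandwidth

Step 1 — Resonance: ω₀ = 1/√(LC) = 1/√(0.1·2.84e-07) = 5934 rad/s.
Step 2 — f₀ = ω₀/(2π) = 944.4 Hz.
Step 3 — Series Q: Q = ω₀L/R = 5934·0.1/1850 = 0.3208.
Step 4 — Bandwidth: Δω = ω₀/Q = 1.85e+04 rad/s; BW = Δω/(2π) = 2944 Hz.

(a) f₀ = 944.4 Hz  (b) Q = 0.3208  (c) BW = 2944 Hz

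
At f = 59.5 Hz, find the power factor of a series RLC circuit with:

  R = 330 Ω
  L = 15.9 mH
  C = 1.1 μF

Step 1 — Angular frequency: ω = 2π·f = 2π·59.5 = 373.8 rad/s.
Step 2 — Component impedances:
  R: Z = R = 330 Ω
  L: Z = jωL = j·373.8·0.0159 = 0 + j5.944 Ω
  C: Z = 1/(jωC) = -j/(ω·C) = 0 - j2432 Ω
Step 3 — Series combination: Z_total = R + L + C = 330 - j2426 Ω = 2448∠-82.3° Ω.
Step 4 — Power factor: PF = cos(φ) = Re(Z)/|Z| = 330/2448 = 0.1348.
Step 5 — Type: Im(Z) = -2426 ⇒ leading (phase φ = -82.3°).

PF = 0.1348 (leading, φ = -82.3°)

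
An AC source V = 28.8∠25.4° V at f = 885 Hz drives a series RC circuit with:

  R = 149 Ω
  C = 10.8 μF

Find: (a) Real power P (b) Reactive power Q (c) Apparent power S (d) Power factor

Step 1 — Angular frequency: ω = 2π·f = 2π·885 = 5561 rad/s.
Step 2 — Component impedances:
  R: Z = R = 149 Ω
  C: Z = 1/(jωC) = -j/(ω·C) = 0 - j16.65 Ω
Step 3 — Series combination: Z_total = R + C = 149 - j16.65 Ω = 149.9∠-6.4° Ω.
Step 4 — Source phasor: V = 28.8∠25.4° V = 26.02 + j12.35 V.
Step 5 — Current: I = V / Z = 0.1633 + j0.1012 A = 0.1921∠31.8° A.
Step 6 — Complex power: S = V·I* = 5.498 - j0.6144 VA.
Step 7 — Real power: P = Re(S) = 5.498 W.
Step 8 — Reactive power: Q = Im(S) = -0.6144 VAR.
Step 9 — Apparent power: |S| = 5.532 VA.
Step 10 — Power factor: PF = P/|S| = 0.9938 (leading).

(a) P = 5.498 W  (b) Q = -0.6144 VAR  (c) S = 5.532 VA  (d) PF = 0.9938 (leading)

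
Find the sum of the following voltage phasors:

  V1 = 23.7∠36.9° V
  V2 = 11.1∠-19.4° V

Step 1 — Convert each phasor to rectangular form:
  V1 = 23.7·(cos(36.9°) + j·sin(36.9°)) = 18.95 + j14.23 V
  V2 = 11.1·(cos(-19.4°) + j·sin(-19.4°)) = 10.47 - j3.687 V
Step 2 — Sum components: V_total = 29.42 + j10.54 V.
Step 3 — Convert to polar: |V_total| = 31.25 V, ∠V_total = 19.7°.

V_total = 31.25∠19.7° V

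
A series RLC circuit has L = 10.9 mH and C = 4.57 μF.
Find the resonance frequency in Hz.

Step 1 — Resonance condition Im(Z)=0 gives ω₀ = 1/√(LC).
Step 2 — ω₀ = 1/√(0.0109·4.57e-06) = 4481 rad/s.
Step 3 — f₀ = ω₀/(2π) = 713.1 Hz.

f₀ = 713.1 Hz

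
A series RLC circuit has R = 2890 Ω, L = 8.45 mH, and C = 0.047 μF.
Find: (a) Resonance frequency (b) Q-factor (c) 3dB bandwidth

Step 1 — Resonance condition Im(Z)=0 gives ω₀ = 1/√(LC).
Step 2 — ω₀ = 1/√(0.00845·4.7e-08) = 5.018e+04 rad/s.
Step 3 — f₀ = ω₀/(2π) = 7986 Hz.
Step 4 — Series Q: Q = ω₀L/R = 5.018e+04·0.00845/2890 = 0.1467.
Step 5 — 3dB bandwidth: Δω = ω₀/Q = 3.42e+05 rad/s; BW = Δω/(2π) = 5.443e+04 Hz.

(a) f₀ = 7986 Hz  (b) Q = 0.1467  (c) BW = 5.443e+04 Hz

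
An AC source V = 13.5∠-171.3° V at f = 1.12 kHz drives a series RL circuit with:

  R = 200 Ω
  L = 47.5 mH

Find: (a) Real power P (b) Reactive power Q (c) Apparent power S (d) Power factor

Step 1 — Angular frequency: ω = 2π·f = 2π·1120 = 7037 rad/s.
Step 2 — Component impedances:
  R: Z = R = 200 Ω
  L: Z = jωL = j·7037·0.0475 = 0 + j334.3 Ω
Step 3 — Series combination: Z_total = R + L = 200 + j334.3 Ω = 389.5∠59.1° Ω.
Step 4 — Source phasor: V = 13.5∠-171.3° V = -13.34 - j2.042 V.
Step 5 — Current: I = V / Z = -0.02209 + j0.02671 A = 0.03466∠129.6° A.
Step 6 — Complex power: S = V·I* = 0.2402 + j0.4015 VA.
Step 7 — Real power: P = Re(S) = 0.2402 W.
Step 8 — Reactive power: Q = Im(S) = 0.4015 VAR.
Step 9 — Apparent power: |S| = 0.4679 VA.
Step 10 — Power factor: PF = P/|S| = 0.5134 (lagging).

(a) P = 0.2402 W  (b) Q = 0.4015 VAR  (c) S = 0.4679 VA  (d) PF = 0.5134 (lagging)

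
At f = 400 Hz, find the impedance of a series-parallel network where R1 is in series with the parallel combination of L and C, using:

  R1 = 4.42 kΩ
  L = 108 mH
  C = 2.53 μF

Step 1 — Angular frequency: ω = 2π·f = 2π·400 = 2513 rad/s.
Step 2 — Component impedances:
  R1: Z = R = 4420 Ω
  L: Z = jωL = j·2513·0.108 = 0 + j271.4 Ω
  C: Z = 1/(jωC) = -j/(ω·C) = 0 - j157.3 Ω
Step 3 — Parallel branch: L || C = 1/(1/L + 1/C) = 0 - j373.9 Ω.
Step 4 — Series with R1: Z_total = R1 + (L || C) = 4420 - j373.9 Ω = 4436∠-4.8° Ω.

Z = 4420 - j373.9 Ω = 4436∠-4.8° Ω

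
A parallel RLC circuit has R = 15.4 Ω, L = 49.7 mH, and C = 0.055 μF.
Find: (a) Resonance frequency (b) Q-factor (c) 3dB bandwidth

Step 1 — Resonance: ω₀ = 1/√(LC) = 1/√(0.0497·5.5e-08) = 1.913e+04 rad/s.
Step 2 — f₀ = ω₀/(2π) = 3044 Hz.
Step 3 — Parallel Q: Q = R/(ω₀L) = 15.4/(1.913e+04·0.0497) = 0.0162.
Step 4 — Bandwidth: Δω = ω₀/Q = 1.181e+06 rad/s; BW = Δω/(2π) = 1.879e+05 Hz.

(a) f₀ = 3044 Hz  (b) Q = 0.0162  (c) BW = 1.879e+05 Hz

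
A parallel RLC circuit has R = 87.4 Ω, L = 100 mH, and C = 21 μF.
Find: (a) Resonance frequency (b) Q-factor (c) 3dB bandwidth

Step 1 — Resonance: ω₀ = 1/√(LC) = 1/√(0.1·2.1e-05) = 690.1 rad/s.
Step 2 — f₀ = ω₀/(2π) = 109.8 Hz.
Step 3 — Parallel Q: Q = R/(ω₀L) = 87.4/(690.1·0.1) = 1.267.
Step 4 — Bandwidth: Δω = ω₀/Q = 544.8 rad/s; BW = Δω/(2π) = 86.71 Hz.

(a) f₀ = 109.8 Hz  (b) Q = 1.267  (c) BW = 86.71 Hz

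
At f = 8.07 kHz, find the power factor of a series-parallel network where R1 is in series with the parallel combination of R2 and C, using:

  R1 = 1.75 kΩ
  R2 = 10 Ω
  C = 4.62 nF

Step 1 — Angular frequency: ω = 2π·f = 2π·8070 = 5.071e+04 rad/s.
Step 2 — Component impedances:
  R1: Z = R = 1750 Ω
  R2: Z = R = 10 Ω
  C: Z = 1/(jωC) = -j/(ω·C) = 0 - j4269 Ω
Step 3 — Parallel branch: R2 || C = 1/(1/R2 + 1/C) = 10 - j0.02343 Ω.
Step 4 — Series with R1: Z_total = R1 + (R2 || C) = 1760 - j0.02343 Ω = 1760∠-0.0° Ω.
Step 5 — Power factor: PF = cos(φ) = Re(Z)/|Z| = 1760/1760 = 1.
Step 6 — Type: Im(Z) = -0.02343 ⇒ leading (phase φ = -0.0°).

PF = 1 (leading, φ = -0.0°)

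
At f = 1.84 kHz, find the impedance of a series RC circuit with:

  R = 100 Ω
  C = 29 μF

Step 1 — Angular frequency: ω = 2π·f = 2π·1840 = 1.156e+04 rad/s.
Step 2 — Component impedances:
  R: Z = R = 100 Ω
  C: Z = 1/(jωC) = -j/(ω·C) = 0 - j2.983 Ω
Step 3 — Series combination: Z_total = R + C = 100 - j2.983 Ω = 100∠-1.7° Ω.

Z = 100 - j2.983 Ω = 100∠-1.7° Ω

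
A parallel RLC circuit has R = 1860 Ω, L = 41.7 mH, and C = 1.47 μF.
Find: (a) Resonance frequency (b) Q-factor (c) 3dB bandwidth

Step 1 — Resonance: ω₀ = 1/√(LC) = 1/√(0.0417·1.47e-06) = 4039 rad/s.
Step 2 — f₀ = ω₀/(2π) = 642.8 Hz.
Step 3 — Parallel Q: Q = R/(ω₀L) = 1860/(4039·0.0417) = 11.04.
Step 4 — Bandwidth: Δω = ω₀/Q = 365.7 rad/s; BW = Δω/(2π) = 58.21 Hz.

(a) f₀ = 642.8 Hz  (b) Q = 11.04  (c) BW = 58.21 Hz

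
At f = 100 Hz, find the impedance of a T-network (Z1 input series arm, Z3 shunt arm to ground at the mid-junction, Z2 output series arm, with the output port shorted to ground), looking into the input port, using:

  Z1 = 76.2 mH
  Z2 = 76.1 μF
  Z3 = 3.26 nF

Step 1 — Angular frequency: ω = 2π·f = 2π·100 = 628.3 rad/s.
Step 2 — Component impedances:
  Z1: Z = jωL = j·628.3·0.0762 = 0 + j47.88 Ω
  Z2: Z = 1/(jωC) = -j/(ω·C) = 0 - j20.91 Ω
  Z3: Z = 1/(jωC) = -j/(ω·C) = 0 - j4.882e+05 Ω
Step 3 — With the output port shorted to ground, the output series arm Z2 runs from the junction to ground; the shunt arm Z3 also runs from the junction to ground. They appear in parallel: Z3 || Z2 = 0 - j20.91 Ω.
Step 4 — Series with input arm Z1: Z_in = Z1 + (Z3 || Z2) = 0 + j26.96 Ω = 26.96∠90.0° Ω.

Z = 0 + j26.96 Ω = 26.96∠90.0° Ω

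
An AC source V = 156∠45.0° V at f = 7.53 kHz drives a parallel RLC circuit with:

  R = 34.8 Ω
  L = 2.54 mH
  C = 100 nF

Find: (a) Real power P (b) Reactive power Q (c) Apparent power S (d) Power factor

Step 1 — Angular frequency: ω = 2π·f = 2π·7530 = 4.731e+04 rad/s.
Step 2 — Component impedances:
  R: Z = R = 34.8 Ω
  L: Z = jωL = j·4.731e+04·0.00254 = 0 + j120.2 Ω
  C: Z = 1/(jωC) = -j/(ω·C) = 0 - j211.4 Ω
Step 3 — Parallel combination: 1/Z_total = 1/R + 1/L + 1/C; Z_total = 34.27 + j4.281 Ω = 34.53∠7.1° Ω.
Step 4 — Source phasor: V = 156∠45.0° V = 110.3 + j110.3 V.
Step 5 — Current: I = V / Z = 3.566 + j2.774 A = 4.518∠37.9° A.
Step 6 — Complex power: S = V·I* = 699.3 + j87.37 VA.
Step 7 — Real power: P = Re(S) = 699.3 W.
Step 8 — Reactive power: Q = Im(S) = 87.37 VAR.
Step 9 — Apparent power: |S| = 704.7 VA.
Step 10 — Power factor: PF = P/|S| = 0.9923 (lagging).

(a) P = 699.3 W  (b) Q = 87.37 VAR  (c) S = 704.7 VA  (d) PF = 0.9923 (lagging)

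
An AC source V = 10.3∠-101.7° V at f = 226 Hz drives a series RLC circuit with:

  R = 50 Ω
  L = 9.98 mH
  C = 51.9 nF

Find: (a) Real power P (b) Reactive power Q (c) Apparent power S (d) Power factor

Step 1 — Angular frequency: ω = 2π·f = 2π·226 = 1420 rad/s.
Step 2 — Component impedances:
  R: Z = R = 50 Ω
  L: Z = jωL = j·1420·0.00998 = 0 + j14.17 Ω
  C: Z = 1/(jωC) = -j/(ω·C) = 0 - j1.357e+04 Ω
Step 3 — Series combination: Z_total = R + L + C = 50 - j1.355e+04 Ω = 1.355e+04∠-89.8° Ω.
Step 4 — Source phasor: V = 10.3∠-101.7° V = -2.089 - j10.09 V.
Step 5 — Current: I = V / Z = 0.0007435 - j0.0001568 A = 0.0007599∠-11.9° A.
Step 6 — Complex power: S = V·I* = 2.887e-05 - j0.007827 VA.
Step 7 — Real power: P = Re(S) = 2.887e-05 W.
Step 8 — Reactive power: Q = Im(S) = -0.007827 VAR.
Step 9 — Apparent power: |S| = 0.007827 VA.
Step 10 — Power factor: PF = P/|S| = 0.003689 (leading).

(a) P = 2.887e-05 W  (b) Q = -0.007827 VAR  (c) S = 0.007827 VA  (d) PF = 0.003689 (leading)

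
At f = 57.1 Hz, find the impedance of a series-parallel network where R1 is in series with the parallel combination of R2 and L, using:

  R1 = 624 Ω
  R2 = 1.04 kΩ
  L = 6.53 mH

Step 1 — Angular frequency: ω = 2π·f = 2π·57.1 = 358.8 rad/s.
Step 2 — Component impedances:
  R1: Z = R = 624 Ω
  R2: Z = R = 1040 Ω
  L: Z = jωL = j·358.8·0.00653 = 0 + j2.343 Ω
Step 3 — Parallel branch: R2 || L = 1/(1/R2 + 1/L) = 0.005277 + j2.343 Ω.
Step 4 — Series with R1: Z_total = R1 + (R2 || L) = 624 + j2.343 Ω = 624∠0.2° Ω.

Z = 624 + j2.343 Ω = 624∠0.2° Ω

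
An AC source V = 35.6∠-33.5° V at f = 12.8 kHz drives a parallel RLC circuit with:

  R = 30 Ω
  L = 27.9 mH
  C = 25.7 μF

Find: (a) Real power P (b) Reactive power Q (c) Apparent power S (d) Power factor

Step 1 — Angular frequency: ω = 2π·f = 2π·1.28e+04 = 8.042e+04 rad/s.
Step 2 — Component impedances:
  R: Z = R = 30 Ω
  L: Z = jωL = j·8.042e+04·0.0279 = 0 + j2244 Ω
  C: Z = 1/(jωC) = -j/(ω·C) = 0 - j0.4838 Ω
Step 3 — Parallel combination: 1/Z_total = 1/R + 1/L + 1/C; Z_total = 0.007804 - j0.4838 Ω = 0.4839∠-89.1° Ω.
Step 4 — Source phasor: V = 35.6∠-33.5° V = 29.69 - j19.65 V.
Step 5 — Current: I = V / Z = 41.59 + j60.69 A = 73.58∠55.6° A.
Step 6 — Complex power: S = V·I* = 42.25 - j2619 VA.
Step 7 — Real power: P = Re(S) = 42.25 W.
Step 8 — Reactive power: Q = Im(S) = -2619 VAR.
Step 9 — Apparent power: |S| = 2619 VA.
Step 10 — Power factor: PF = P/|S| = 0.01613 (leading).

(a) P = 42.25 W  (b) Q = -2619 VAR  (c) S = 2619 VA  (d) PF = 0.01613 (leading)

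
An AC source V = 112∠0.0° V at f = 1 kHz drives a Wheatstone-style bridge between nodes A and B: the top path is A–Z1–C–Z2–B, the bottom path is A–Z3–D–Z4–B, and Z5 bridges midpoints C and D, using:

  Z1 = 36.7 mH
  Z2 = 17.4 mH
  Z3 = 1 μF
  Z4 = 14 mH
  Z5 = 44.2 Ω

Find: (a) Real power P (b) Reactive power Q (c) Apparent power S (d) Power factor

Step 1 — Angular frequency: ω = 2π·f = 2π·1000 = 6283 rad/s.
Step 2 — Component impedances:
  Z1: Z = jωL = j·6283·0.0367 = 0 + j230.6 Ω
  Z2: Z = jωL = j·6283·0.0174 = 0 + j109.3 Ω
  Z3: Z = 1/(jωC) = -j/(ω·C) = 0 - j159.2 Ω
  Z4: Z = jωL = j·6283·0.014 = 0 + j87.96 Ω
  Z5: Z = R = 44.2 Ω
Step 3 — Bridge requires nodal analysis (the Z5 bridge couples midpoints C and D, so the two paths cannot be reduced to a simple series/parallel combination). Setting node B to ground and injecting 1 A at node A, the 3-node admittance system at A, C, D solves to V_A = Z_AB = 184.8 - j309.3 Ω = 360.3∠-59.1° Ω.
Step 4 — Source phasor: V = 112∠0.0° V = 112 V.
Step 5 — Current: I = V / Z = 0.1594 + j0.2669 A = 0.3109∠59.1° A.
Step 6 — Complex power: S = V·I* = 17.86 - j29.89 VA.
Step 7 — Real power: P = Re(S) = 17.86 W.
Step 8 — Reactive power: Q = Im(S) = -29.89 VAR.
Step 9 — Apparent power: |S| = 34.82 VA.
Step 10 — Power factor: PF = P/|S| = 0.5128 (leading).

(a) P = 17.86 W  (b) Q = -29.89 VAR  (c) S = 34.82 VA  (d) PF = 0.5128 (leading)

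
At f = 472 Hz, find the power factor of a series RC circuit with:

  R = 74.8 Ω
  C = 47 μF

Step 1 — Angular frequency: ω = 2π·f = 2π·472 = 2966 rad/s.
Step 2 — Component impedances:
  R: Z = R = 74.8 Ω
  C: Z = 1/(jωC) = -j/(ω·C) = 0 - j7.174 Ω
Step 3 — Series combination: Z_total = R + C = 74.8 - j7.174 Ω = 75.14∠-5.5° Ω.
Step 4 — Power factor: PF = cos(φ) = Re(Z)/|Z| = 74.8/75.143 = 0.9954.
Step 5 — Type: Im(Z) = -7.174 ⇒ leading (phase φ = -5.5°).

PF = 0.9954 (leading, φ = -5.5°)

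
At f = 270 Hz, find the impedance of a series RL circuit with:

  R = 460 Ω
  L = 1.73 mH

Step 1 — Angular frequency: ω = 2π·f = 2π·270 = 1696 rad/s.
Step 2 — Component impedances:
  R: Z = R = 460 Ω
  L: Z = jωL = j·1696·0.00173 = 0 + j2.935 Ω
Step 3 — Series combination: Z_total = R + L = 460 + j2.935 Ω = 460∠0.4° Ω.

Z = 460 + j2.935 Ω = 460∠0.4° Ω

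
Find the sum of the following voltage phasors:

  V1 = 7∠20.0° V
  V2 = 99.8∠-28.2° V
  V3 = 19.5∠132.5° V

Step 1 — Convert each phasor to rectangular form:
  V1 = 7·(cos(20.0°) + j·sin(20.0°)) = 6.578 + j2.394 V
  V2 = 99.8·(cos(-28.2°) + j·sin(-28.2°)) = 87.95 - j47.16 V
  V3 = 19.5·(cos(132.5°) + j·sin(132.5°)) = -13.17 + j14.38 V
Step 2 — Sum components: V_total = 81.36 - j30.39 V.
Step 3 — Convert to polar: |V_total| = 86.85 V, ∠V_total = -20.5°.

V_total = 86.85∠-20.5° V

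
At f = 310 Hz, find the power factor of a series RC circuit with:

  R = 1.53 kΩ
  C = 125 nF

Step 1 — Angular frequency: ω = 2π·f = 2π·310 = 1948 rad/s.
Step 2 — Component impedances:
  R: Z = R = 1530 Ω
  C: Z = 1/(jωC) = -j/(ω·C) = 0 - j4107 Ω
Step 3 — Series combination: Z_total = R + C = 1530 - j4107 Ω = 4383∠-69.6° Ω.
Step 4 — Power factor: PF = cos(φ) = Re(Z)/|Z| = 1530/4383 = 0.3491.
Step 5 — Type: Im(Z) = -4107 ⇒ leading (phase φ = -69.6°).

PF = 0.3491 (leading, φ = -69.6°)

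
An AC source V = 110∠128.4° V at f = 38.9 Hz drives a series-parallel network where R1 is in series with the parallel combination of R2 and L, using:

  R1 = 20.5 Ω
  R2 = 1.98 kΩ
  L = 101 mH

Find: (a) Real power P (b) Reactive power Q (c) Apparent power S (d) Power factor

Step 1 — Angular frequency: ω = 2π·f = 2π·38.9 = 244.4 rad/s.
Step 2 — Component impedances:
  R1: Z = R = 20.5 Ω
  R2: Z = R = 1980 Ω
  L: Z = jωL = j·244.4·0.101 = 0 + j24.69 Ω
Step 3 — Parallel branch: R2 || L = 1/(1/R2 + 1/L) = 0.3077 + j24.68 Ω.
Step 4 — Series with R1: Z_total = R1 + (R2 || L) = 20.81 + j24.68 Ω = 32.28∠49.9° Ω.
Step 5 — Source phasor: V = 110∠128.4° V = -68.33 + j86.21 V.
Step 6 — Current: I = V / Z = 0.6775 + j3.339 A = 3.407∠78.5° A.
Step 7 — Complex power: S = V·I* = 241.6 + j286.6 VA.
Step 8 — Real power: P = Re(S) = 241.6 W.
Step 9 — Reactive power: Q = Im(S) = 286.6 VAR.
Step 10 — Apparent power: |S| = 374.8 VA.
Step 11 — Power factor: PF = P/|S| = 0.6445 (lagging).

(a) P = 241.6 W  (b) Q = 286.6 VAR  (c) S = 374.8 VA  (d) PF = 0.6445 (lagging)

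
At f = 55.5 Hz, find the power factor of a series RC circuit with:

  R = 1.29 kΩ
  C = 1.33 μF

Step 1 — Angular frequency: ω = 2π·f = 2π·55.5 = 348.7 rad/s.
Step 2 — Component impedances:
  R: Z = R = 1290 Ω
  C: Z = 1/(jωC) = -j/(ω·C) = 0 - j2156 Ω
Step 3 — Series combination: Z_total = R + C = 1290 - j2156 Ω = 2513∠-59.1° Ω.
Step 4 — Power factor: PF = cos(φ) = Re(Z)/|Z| = 1290/2512.6 = 0.5134.
Step 5 — Type: Im(Z) = -2156 ⇒ leading (phase φ = -59.1°).

PF = 0.5134 (leading, φ = -59.1°)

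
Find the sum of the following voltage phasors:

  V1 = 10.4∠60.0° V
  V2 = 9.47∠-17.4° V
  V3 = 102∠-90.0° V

Step 1 — Convert each phasor to rectangular form:
  V1 = 10.4·(cos(60.0°) + j·sin(60.0°)) = 5.2 + j9.007 V
  V2 = 9.47·(cos(-17.4°) + j·sin(-17.4°)) = 9.037 - j2.832 V
  V3 = 102·(cos(-90.0°) + j·sin(-90.0°)) = 0 - j102 V
Step 2 — Sum components: V_total = 14.24 - j95.83 V.
Step 3 — Convert to polar: |V_total| = 96.88 V, ∠V_total = -81.5°.

V_total = 96.88∠-81.5° V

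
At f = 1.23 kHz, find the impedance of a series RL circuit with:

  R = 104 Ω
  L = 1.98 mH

Step 1 — Angular frequency: ω = 2π·f = 2π·1230 = 7728 rad/s.
Step 2 — Component impedances:
  R: Z = R = 104 Ω
  L: Z = jωL = j·7728·0.00198 = 0 + j15.3 Ω
Step 3 — Series combination: Z_total = R + L = 104 + j15.3 Ω = 105.1∠8.4° Ω.

Z = 104 + j15.3 Ω = 105.1∠8.4° Ω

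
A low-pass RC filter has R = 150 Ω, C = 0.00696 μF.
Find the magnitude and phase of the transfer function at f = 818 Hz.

Step 1 — Angular frequency: ω = 2π·818 = 5140 rad/s.
Step 2 — Transfer function: H(jω) = 1/(1 + jωRC).
Step 3 — Denominator: 1 + jωRC = 1 + j·5140·150·6.96e-09 = 1 + j0.005366.
Step 4 — H = 1 - j0.005366.
Step 5 — Magnitude: |H| = 1 (-0.0 dB); phase: φ = -0.3°.

|H| = 1 (-0.0 dB), φ = -0.3°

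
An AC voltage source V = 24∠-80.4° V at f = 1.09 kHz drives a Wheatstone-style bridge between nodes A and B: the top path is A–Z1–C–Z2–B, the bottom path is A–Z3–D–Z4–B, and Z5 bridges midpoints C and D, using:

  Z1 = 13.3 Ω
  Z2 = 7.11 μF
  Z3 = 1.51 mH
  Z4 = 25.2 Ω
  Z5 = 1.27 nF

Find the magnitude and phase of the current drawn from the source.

Step 1 — Angular frequency: ω = 2π·f = 2π·1090 = 6849 rad/s.
Step 2 — Component impedances:
  Z1: Z = R = 13.3 Ω
  Z2: Z = 1/(jωC) = -j/(ω·C) = 0 - j20.54 Ω
  Z3: Z = jωL = j·6849·0.00151 = 0 + j10.34 Ω
  Z4: Z = R = 25.2 Ω
  Z5: Z = 1/(jωC) = -j/(ω·C) = 0 - j1.15e+05 Ω
Step 3 — Bridge requires nodal analysis (the Z5 bridge couples midpoints C and D, so the two paths cannot be reduced to a simple series/parallel combination). Setting node B to ground and injecting 1 A at node A, the 3-node admittance system at A, C, D solves to V_A = Z_AB = 15.73 - j5.704 Ω = 16.73∠-19.9° Ω.
Step 4 — Source phasor: V = 24∠-80.4° V = 4.002 - j23.66 V.
Step 5 — Ohm's law: I = V / Z_total = (4.002 - j23.66) / (15.73 - j5.704) = 0.7068 - j1.248 A.
Step 6 — Convert to polar: |I| = 1.434 A, ∠I = -60.5°.

I = 1.434∠-60.5° A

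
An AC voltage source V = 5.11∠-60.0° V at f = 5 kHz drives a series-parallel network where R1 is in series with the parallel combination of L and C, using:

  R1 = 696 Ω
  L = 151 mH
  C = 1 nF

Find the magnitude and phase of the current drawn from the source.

Step 1 — Angular frequency: ω = 2π·f = 2π·5000 = 3.142e+04 rad/s.
Step 2 — Component impedances:
  R1: Z = R = 696 Ω
  L: Z = jωL = j·3.142e+04·0.151 = 0 + j4744 Ω
  C: Z = 1/(jωC) = -j/(ω·C) = 0 - j3.183e+04 Ω
Step 3 — Parallel branch: L || C = 1/(1/L + 1/C) = 0 + j5575 Ω.
Step 4 — Series with R1: Z_total = R1 + (L || C) = 696 + j5575 Ω = 5618∠82.9° Ω.
Step 5 — Source phasor: V = 5.11∠-60.0° V = 2.555 - j4.425 V.
Step 6 — Ohm's law: I = V / Z_total = (2.555 - j4.425) / (696 + j5575) = -0.0007253 - j0.0005489 A.
Step 7 — Convert to polar: |I| = 0.0009096 A, ∠I = -142.9°.

I = 0.0009096∠-142.9° A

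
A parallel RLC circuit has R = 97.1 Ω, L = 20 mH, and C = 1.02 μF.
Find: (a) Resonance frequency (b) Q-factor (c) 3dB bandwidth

Step 1 — Resonance: ω₀ = 1/√(LC) = 1/√(0.02·1.02e-06) = 7001 rad/s.
Step 2 — f₀ = ω₀/(2π) = 1114 Hz.
Step 3 — Parallel Q: Q = R/(ω₀L) = 97.1/(7001·0.02) = 0.6934.
Step 4 — Bandwidth: Δω = ω₀/Q = 1.01e+04 rad/s; BW = Δω/(2π) = 1607 Hz.

(a) f₀ = 1114 Hz  (b) Q = 0.6934  (c) BW = 1607 Hz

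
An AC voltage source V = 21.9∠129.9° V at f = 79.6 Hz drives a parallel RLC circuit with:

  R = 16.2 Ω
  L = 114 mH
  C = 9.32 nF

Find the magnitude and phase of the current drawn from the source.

Step 1 — Angular frequency: ω = 2π·f = 2π·79.6 = 500.1 rad/s.
Step 2 — Component impedances:
  R: Z = R = 16.2 Ω
  L: Z = jωL = j·500.1·0.114 = 0 + j57.02 Ω
  C: Z = 1/(jωC) = -j/(ω·C) = 0 - j2.145e+05 Ω
Step 3 — Parallel combination: 1/Z_total = 1/R + 1/L + 1/C; Z_total = 14.99 + j4.258 Ω = 15.58∠15.9° Ω.
Step 4 — Source phasor: V = 21.9∠129.9° V = -14.05 + j16.8 V.
Step 5 — Ohm's law: I = V / Z_total = (-14.05 + j16.8) / (14.99 + j4.258) = -0.5726 + j1.283 A.
Step 6 — Convert to polar: |I| = 1.405 A, ∠I = 114.0°.

I = 1.405∠114.0° A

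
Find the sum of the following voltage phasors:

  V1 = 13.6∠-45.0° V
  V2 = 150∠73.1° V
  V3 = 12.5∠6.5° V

Step 1 — Convert each phasor to rectangular form:
  V1 = 13.6·(cos(-45.0°) + j·sin(-45.0°)) = 9.617 - j9.617 V
  V2 = 150·(cos(73.1°) + j·sin(73.1°)) = 43.61 + j143.5 V
  V3 = 12.5·(cos(6.5°) + j·sin(6.5°)) = 12.42 + j1.415 V
Step 2 — Sum components: V_total = 65.64 + j135.3 V.
Step 3 — Convert to polar: |V_total| = 150.4 V, ∠V_total = 64.1°.

V_total = 150.4∠64.1° V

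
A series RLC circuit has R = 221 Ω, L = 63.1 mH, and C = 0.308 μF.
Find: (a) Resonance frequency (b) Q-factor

Step 1 — Resonance condition Im(Z)=0 gives ω₀ = 1/√(LC).
Step 2 — ω₀ = 1/√(0.0631·3.08e-07) = 7173 rad/s.
Step 3 — f₀ = ω₀/(2π) = 1142 Hz.
Step 4 — Series Q: Q = ω₀L/R = 7173·0.0631/221 = 2.048.

(a) f₀ = 1142 Hz  (b) Q = 2.048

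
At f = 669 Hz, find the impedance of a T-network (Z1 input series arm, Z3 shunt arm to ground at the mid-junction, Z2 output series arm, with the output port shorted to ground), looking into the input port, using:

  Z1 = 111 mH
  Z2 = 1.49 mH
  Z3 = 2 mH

Step 1 — Angular frequency: ω = 2π·f = 2π·669 = 4203 rad/s.
Step 2 — Component impedances:
  Z1: Z = jωL = j·4203·0.111 = 0 + j466.6 Ω
  Z2: Z = jωL = j·4203·0.00149 = 0 + j6.263 Ω
  Z3: Z = jωL = j·4203·0.002 = 0 + j8.407 Ω
Step 3 — With the output port shorted to ground, the output series arm Z2 runs from the junction to ground; the shunt arm Z3 also runs from the junction to ground. They appear in parallel: Z3 || Z2 = 0 + j3.589 Ω.
Step 4 — Series with input arm Z1: Z_in = Z1 + (Z3 || Z2) = 0 + j470.2 Ω = 470.2∠90.0° Ω.

Z = 0 + j470.2 Ω = 470.2∠90.0° Ω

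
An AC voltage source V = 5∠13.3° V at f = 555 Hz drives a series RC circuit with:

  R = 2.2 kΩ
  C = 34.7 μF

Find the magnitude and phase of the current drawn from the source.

Step 1 — Angular frequency: ω = 2π·f = 2π·555 = 3487 rad/s.
Step 2 — Component impedances:
  R: Z = R = 2200 Ω
  C: Z = 1/(jωC) = -j/(ω·C) = 0 - j8.264 Ω
Step 3 — Series combination: Z_total = R + C = 2200 - j8.264 Ω = 2200∠-0.2° Ω.
Step 4 — Source phasor: V = 5∠13.3° V = 4.866 + j1.15 V.
Step 5 — Ohm's law: I = V / Z_total = (4.866 + j1.15) / (2200 - j8.264) = 0.00221 + j0.0005311 A.
Step 6 — Convert to polar: |I| = 0.002273 A, ∠I = 13.5°.

I = 0.002273∠13.5° A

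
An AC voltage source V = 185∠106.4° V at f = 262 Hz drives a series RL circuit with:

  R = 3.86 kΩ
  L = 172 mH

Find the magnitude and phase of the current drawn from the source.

Step 1 — Angular frequency: ω = 2π·f = 2π·262 = 1646 rad/s.
Step 2 — Component impedances:
  R: Z = R = 3860 Ω
  L: Z = jωL = j·1646·0.172 = 0 + j283.1 Ω
Step 3 — Series combination: Z_total = R + L = 3860 + j283.1 Ω = 3870∠4.2° Ω.
Step 4 — Source phasor: V = 185∠106.4° V = -52.23 + j177.5 V.
Step 5 — Ohm's law: I = V / Z_total = (-52.23 + j177.5) / (3860 + j283.1) = -0.0101 + j0.04672 A.
Step 6 — Convert to polar: |I| = 0.0478 A, ∠I = 102.2°.

I = 0.0478∠102.2° A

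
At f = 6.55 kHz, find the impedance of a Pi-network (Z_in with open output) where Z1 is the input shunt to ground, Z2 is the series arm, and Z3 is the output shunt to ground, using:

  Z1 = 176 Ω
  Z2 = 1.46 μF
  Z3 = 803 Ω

Step 1 — Angular frequency: ω = 2π·f = 2π·6550 = 4.115e+04 rad/s.
Step 2 — Component impedances:
  Z1: Z = R = 176 Ω
  Z2: Z = 1/(jωC) = -j/(ω·C) = 0 - j16.64 Ω
  Z3: Z = R = 803 Ω
Step 3 — With open output, the series arm Z2 and the output shunt Z3 appear in series to ground: Z2 + Z3 = 803 - j16.64 Ω.
Step 4 — Parallel with input shunt Z1: Z_in = Z1 || (Z2 + Z3) = 144.4 - j0.5377 Ω = 144.4∠-0.2° Ω.

Z = 144.4 - j0.5377 Ω = 144.4∠-0.2° Ω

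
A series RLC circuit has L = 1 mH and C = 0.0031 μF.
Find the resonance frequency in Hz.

Step 1 — Resonance condition Im(Z)=0 gives ω₀ = 1/√(LC).
Step 2 — ω₀ = 1/√(0.001·3.1e-09) = 5.68e+05 rad/s.
Step 3 — f₀ = ω₀/(2π) = 9.039e+04 Hz.

f₀ = 9.039e+04 Hz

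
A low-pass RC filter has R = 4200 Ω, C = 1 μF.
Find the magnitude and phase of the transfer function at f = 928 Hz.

Step 1 — Angular frequency: ω = 2π·928 = 5831 rad/s.
Step 2 — Transfer function: H(jω) = 1/(1 + jωRC).
Step 3 — Denominator: 1 + jωRC = 1 + j·5831·4200·1e-06 = 1 + j24.49.
Step 4 — H = 0.001665 - j0.04077.
Step 5 — Magnitude: |H| = 0.0408 (-27.8 dB); phase: φ = -87.7°.

|H| = 0.0408 (-27.8 dB), φ = -87.7°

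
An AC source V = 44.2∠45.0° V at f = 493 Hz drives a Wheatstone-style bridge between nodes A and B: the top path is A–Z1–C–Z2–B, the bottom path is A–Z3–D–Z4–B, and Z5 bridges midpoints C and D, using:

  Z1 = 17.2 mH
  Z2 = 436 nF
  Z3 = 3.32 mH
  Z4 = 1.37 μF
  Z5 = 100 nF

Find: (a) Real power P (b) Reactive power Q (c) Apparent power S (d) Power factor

Step 1 — Angular frequency: ω = 2π·f = 2π·493 = 3098 rad/s.
Step 2 — Component impedances:
  Z1: Z = jωL = j·3098·0.0172 = 0 + j53.28 Ω
  Z2: Z = 1/(jωC) = -j/(ω·C) = 0 - j740.4 Ω
  Z3: Z = jωL = j·3098·0.00332 = 0 + j10.28 Ω
  Z4: Z = 1/(jωC) = -j/(ω·C) = 0 - j235.6 Ω
  Z5: Z = 1/(jωC) = -j/(ω·C) = 0 - j3228 Ω
Step 3 — Bridge requires nodal analysis (the Z5 bridge couples midpoints C and D, so the two paths cannot be reduced to a simple series/parallel combination). Setting node B to ground and injecting 1 A at node A, the 3-node admittance system at A, C, D solves to V_A = Z_AB = 0 - j169.7 Ω = 169.7∠-90.0° Ω.
Step 4 — Source phasor: V = 44.2∠45.0° V = 31.25 + j31.25 V.
Step 5 — Current: I = V / Z = -0.1842 + j0.1842 A = 0.2605∠135.0° A.
Step 6 — Complex power: S = V·I* = 0 - j11.51 VA.
Step 7 — Real power: P = Re(S) = 0 W.
Step 8 — Reactive power: Q = Im(S) = -11.51 VAR.
Step 9 — Apparent power: |S| = 11.51 VA.
Step 10 — Power factor: PF = P/|S| = 0 (leading).

(a) P = 0 W  (b) Q = -11.51 VAR  (c) S = 11.51 VA  (d) PF = 0 (leading)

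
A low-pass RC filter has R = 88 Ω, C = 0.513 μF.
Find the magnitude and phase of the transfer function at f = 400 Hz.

Step 1 — Angular frequency: ω = 2π·400 = 2513 rad/s.
Step 2 — Transfer function: H(jω) = 1/(1 + jωRC).
Step 3 — Denominator: 1 + jωRC = 1 + j·2513·88·5.13e-07 = 1 + j0.1135.
Step 4 — H = 0.9873 - j0.112.
Step 5 — Magnitude: |H| = 0.9936 (-0.1 dB); phase: φ = -6.5°.

|H| = 0.9936 (-0.1 dB), φ = -6.5°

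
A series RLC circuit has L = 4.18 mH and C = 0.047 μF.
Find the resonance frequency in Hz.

Step 1 — Resonance condition Im(Z)=0 gives ω₀ = 1/√(LC).
Step 2 — ω₀ = 1/√(0.00418·4.7e-08) = 7.134e+04 rad/s.
Step 3 — f₀ = ω₀/(2π) = 1.135e+04 Hz.

f₀ = 1.135e+04 Hz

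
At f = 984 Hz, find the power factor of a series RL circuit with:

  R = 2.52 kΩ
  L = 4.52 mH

Step 1 — Angular frequency: ω = 2π·f = 2π·984 = 6183 rad/s.
Step 2 — Component impedances:
  R: Z = R = 2520 Ω
  L: Z = jωL = j·6183·0.00452 = 0 + j27.95 Ω
Step 3 — Series combination: Z_total = R + L = 2520 + j27.95 Ω = 2520∠0.6° Ω.
Step 4 — Power factor: PF = cos(φ) = Re(Z)/|Z| = 2520/2520.2 = 0.9999.
Step 5 — Type: Im(Z) = 27.95 ⇒ lagging (phase φ = 0.6°).

PF = 0.9999 (lagging, φ = 0.6°)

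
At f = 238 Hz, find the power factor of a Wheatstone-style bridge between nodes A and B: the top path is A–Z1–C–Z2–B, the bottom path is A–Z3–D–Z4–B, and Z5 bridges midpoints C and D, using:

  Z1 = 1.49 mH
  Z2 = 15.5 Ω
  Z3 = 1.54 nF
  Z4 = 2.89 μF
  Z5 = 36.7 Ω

Step 1 — Angular frequency: ω = 2π·f = 2π·238 = 1495 rad/s.
Step 2 — Component impedances:
  Z1: Z = jωL = j·1495·0.00149 = 0 + j2.228 Ω
  Z2: Z = R = 15.5 Ω
  Z3: Z = 1/(jωC) = -j/(ω·C) = 0 - j4.342e+05 Ω
  Z4: Z = 1/(jωC) = -j/(ω·C) = 0 - j231.4 Ω
  Z5: Z = R = 36.7 Ω
Step 3 — Bridge requires nodal analysis (the Z5 bridge couples midpoints C and D, so the two paths cannot be reduced to a simple series/parallel combination). Setting node B to ground and injecting 1 A at node A, the 3-node admittance system at A, C, D solves to V_A = Z_AB = 15.28 + j1.24 Ω = 15.33∠4.6° Ω.
Step 4 — Power factor: PF = cos(φ) = Re(Z)/|Z| = 15.28/15.33 = 0.9967.
Step 5 — Type: Im(Z) = 1.24 ⇒ lagging (phase φ = 4.6°).

PF = 0.9967 (lagging, φ = 4.6°)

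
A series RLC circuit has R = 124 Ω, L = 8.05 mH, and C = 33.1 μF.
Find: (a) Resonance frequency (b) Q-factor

Step 1 — Resonance condition Im(Z)=0 gives ω₀ = 1/√(LC).
Step 2 — ω₀ = 1/√(0.00805·3.31e-05) = 1937 rad/s.
Step 3 — f₀ = ω₀/(2π) = 308.3 Hz.
Step 4 — Series Q: Q = ω₀L/R = 1937·0.00805/124 = 0.1258.

(a) f₀ = 308.3 Hz  (b) Q = 0.1258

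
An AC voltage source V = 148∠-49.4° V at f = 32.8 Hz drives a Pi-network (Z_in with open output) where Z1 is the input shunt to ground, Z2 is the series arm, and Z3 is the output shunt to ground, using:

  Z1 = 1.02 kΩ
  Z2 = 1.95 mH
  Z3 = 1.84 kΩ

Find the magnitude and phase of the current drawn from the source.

Step 1 — Angular frequency: ω = 2π·f = 2π·32.8 = 206.1 rad/s.
Step 2 — Component impedances:
  Z1: Z = R = 1020 Ω
  Z2: Z = jωL = j·206.1·0.00195 = 0 + j0.4019 Ω
  Z3: Z = R = 1840 Ω
Step 3 — With open output, the series arm Z2 and the output shunt Z3 appear in series to ground: Z2 + Z3 = 1840 + j0.4019 Ω.
Step 4 — Parallel with input shunt Z1: Z_in = Z1 || (Z2 + Z3) = 656.2 + j0.05112 Ω = 656.2∠0.0° Ω.
Step 5 — Source phasor: V = 148∠-49.4° V = 96.31 - j112.4 V.
Step 6 — Ohm's law: I = V / Z_total = (96.31 - j112.4) / (656.2 + j0.05112) = 0.1468 - j0.1713 A.
Step 7 — Convert to polar: |I| = 0.2255 A, ∠I = -49.4°.

I = 0.2255∠-49.4° A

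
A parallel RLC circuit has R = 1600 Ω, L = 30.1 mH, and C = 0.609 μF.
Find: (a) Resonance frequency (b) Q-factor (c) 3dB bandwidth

Step 1 — Resonance: ω₀ = 1/√(LC) = 1/√(0.0301·6.09e-07) = 7386 rad/s.
Step 2 — f₀ = ω₀/(2π) = 1176 Hz.
Step 3 — Parallel Q: Q = R/(ω₀L) = 1600/(7386·0.0301) = 7.197.
Step 4 — Bandwidth: Δω = ω₀/Q = 1026 rad/s; BW = Δω/(2π) = 163.3 Hz.

(a) f₀ = 1176 Hz  (b) Q = 7.197  (c) BW = 163.3 Hz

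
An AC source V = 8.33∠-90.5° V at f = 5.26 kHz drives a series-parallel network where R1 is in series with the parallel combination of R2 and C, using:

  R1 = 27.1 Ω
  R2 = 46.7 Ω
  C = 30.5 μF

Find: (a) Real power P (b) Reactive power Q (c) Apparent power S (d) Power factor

Step 1 — Angular frequency: ω = 2π·f = 2π·5260 = 3.305e+04 rad/s.
Step 2 — Component impedances:
  R1: Z = R = 27.1 Ω
  R2: Z = R = 46.7 Ω
  C: Z = 1/(jωC) = -j/(ω·C) = 0 - j0.9921 Ω
Step 3 — Parallel branch: R2 || C = 1/(1/R2 + 1/C) = 0.02106 - j0.9916 Ω.
Step 4 — Series with R1: Z_total = R1 + (R2 || C) = 27.12 - j0.9916 Ω = 27.14∠-2.1° Ω.
Step 5 — Source phasor: V = 8.33∠-90.5° V = -0.07269 - j8.33 V.
Step 6 — Current: I = V / Z = 0.008538 - j0.3068 A = 0.3069∠-88.4° A.
Step 7 — Complex power: S = V·I* = 2.555 - j0.09342 VA.
Step 8 — Real power: P = Re(S) = 2.555 W.
Step 9 — Reactive power: Q = Im(S) = -0.09342 VAR.
Step 10 — Apparent power: |S| = 2.557 VA.
Step 11 — Power factor: PF = P/|S| = 0.9993 (leading).

(a) P = 2.555 W  (b) Q = -0.09342 VAR  (c) S = 2.557 VA  (d) PF = 0.9993 (leading)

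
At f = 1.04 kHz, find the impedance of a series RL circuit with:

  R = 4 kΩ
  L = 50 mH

Step 1 — Angular frequency: ω = 2π·f = 2π·1040 = 6535 rad/s.
Step 2 — Component impedances:
  R: Z = R = 4000 Ω
  L: Z = jωL = j·6535·0.05 = 0 + j326.7 Ω
Step 3 — Series combination: Z_total = R + L = 4000 + j326.7 Ω = 4013∠4.7° Ω.

Z = 4000 + j326.7 Ω = 4013∠4.7° Ω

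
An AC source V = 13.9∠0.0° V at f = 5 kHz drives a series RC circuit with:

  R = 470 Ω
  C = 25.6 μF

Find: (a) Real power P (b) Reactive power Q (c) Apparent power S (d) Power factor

Step 1 — Angular frequency: ω = 2π·f = 2π·5000 = 3.142e+04 rad/s.
Step 2 — Component impedances:
  R: Z = R = 470 Ω
  C: Z = 1/(jωC) = -j/(ω·C) = 0 - j1.243 Ω
Step 3 — Series combination: Z_total = R + C = 470 - j1.243 Ω = 470∠-0.2° Ω.
Step 4 — Source phasor: V = 13.9∠0.0° V = 13.9 V.
Step 5 — Current: I = V / Z = 0.02957 + j7.824e-05 A = 0.02957∠0.2° A.
Step 6 — Complex power: S = V·I* = 0.4111 - j0.001088 VA.
Step 7 — Real power: P = Re(S) = 0.4111 W.
Step 8 — Reactive power: Q = Im(S) = -0.001088 VAR.
Step 9 — Apparent power: |S| = 0.4111 VA.
Step 10 — Power factor: PF = P/|S| = 1 (leading).

(a) P = 0.4111 W  (b) Q = -0.001088 VAR  (c) S = 0.4111 VA  (d) PF = 1 (leading)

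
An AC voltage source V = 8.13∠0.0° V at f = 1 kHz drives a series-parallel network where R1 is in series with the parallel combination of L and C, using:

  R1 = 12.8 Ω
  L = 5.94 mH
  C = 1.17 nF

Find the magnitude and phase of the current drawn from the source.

Step 1 — Angular frequency: ω = 2π·f = 2π·1000 = 6283 rad/s.
Step 2 — Component impedances:
  R1: Z = R = 12.8 Ω
  L: Z = jωL = j·6283·0.00594 = 0 + j37.32 Ω
  C: Z = 1/(jωC) = -j/(ω·C) = 0 - j1.36e+05 Ω
Step 3 — Parallel branch: L || C = 1/(1/L + 1/C) = 0 + j37.33 Ω.
Step 4 — Series with R1: Z_total = R1 + (L || C) = 12.8 + j37.33 Ω = 39.47∠71.1° Ω.
Step 5 — Source phasor: V = 8.13∠0.0° V = 8.13 V.
Step 6 — Ohm's law: I = V / Z_total = (8.13) / (12.8 + j37.33) = 0.06681 - j0.1949 A.
Step 7 — Convert to polar: |I| = 0.206 A, ∠I = -71.1°.

I = 0.206∠-71.1° A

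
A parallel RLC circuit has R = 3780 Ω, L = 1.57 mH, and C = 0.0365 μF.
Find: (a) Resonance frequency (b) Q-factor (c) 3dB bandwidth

Step 1 — Resonance: ω₀ = 1/√(LC) = 1/√(0.00157·3.65e-08) = 1.321e+05 rad/s.
Step 2 — f₀ = ω₀/(2π) = 2.102e+04 Hz.
Step 3 — Parallel Q: Q = R/(ω₀L) = 3780/(1.321e+05·0.00157) = 18.23.
Step 4 — Bandwidth: Δω = ω₀/Q = 7248 rad/s; BW = Δω/(2π) = 1154 Hz.

(a) f₀ = 2.102e+04 Hz  (b) Q = 18.23  (c) BW = 1154 Hz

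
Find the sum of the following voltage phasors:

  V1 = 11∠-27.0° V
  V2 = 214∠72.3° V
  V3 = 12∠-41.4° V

Step 1 — Convert each phasor to rectangular form:
  V1 = 11·(cos(-27.0°) + j·sin(-27.0°)) = 9.801 - j4.994 V
  V2 = 214·(cos(72.3°) + j·sin(72.3°)) = 65.06 + j203.9 V
  V3 = 12·(cos(-41.4°) + j·sin(-41.4°)) = 9.001 - j7.936 V
Step 2 — Sum components: V_total = 83.87 + j190.9 V.
Step 3 — Convert to polar: |V_total| = 208.5 V, ∠V_total = 66.3°.

V_total = 208.5∠66.3° V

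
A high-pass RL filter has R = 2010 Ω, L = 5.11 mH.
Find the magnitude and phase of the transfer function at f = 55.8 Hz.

Step 1 — Angular frequency: ω = 2π·55.8 = 350.6 rad/s.
Step 2 — Transfer function: H(jω) = jωL/(R + jωL).
Step 3 — Numerator jωL = j·1.792; denominator R + jωL = 2010 + j1.792.
Step 4 — H = 7.945e-07 + j0.0008913.
Step 5 — Magnitude: |H| = 0.0008913 (-61.0 dB); phase: φ = 89.9°.

|H| = 0.0008913 (-61.0 dB), φ = 89.9°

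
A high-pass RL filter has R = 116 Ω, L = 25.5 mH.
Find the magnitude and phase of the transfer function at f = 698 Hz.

Step 1 — Angular frequency: ω = 2π·698 = 4386 rad/s.
Step 2 — Transfer function: H(jω) = jωL/(R + jωL).
Step 3 — Numerator jωL = j·111.8; denominator R + jωL = 116 + j111.8.
Step 4 — H = 0.4817 + j0.4997.
Step 5 — Magnitude: |H| = 0.6941 (-3.2 dB); phase: φ = 46.0°.

|H| = 0.6941 (-3.2 dB), φ = 46.0°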